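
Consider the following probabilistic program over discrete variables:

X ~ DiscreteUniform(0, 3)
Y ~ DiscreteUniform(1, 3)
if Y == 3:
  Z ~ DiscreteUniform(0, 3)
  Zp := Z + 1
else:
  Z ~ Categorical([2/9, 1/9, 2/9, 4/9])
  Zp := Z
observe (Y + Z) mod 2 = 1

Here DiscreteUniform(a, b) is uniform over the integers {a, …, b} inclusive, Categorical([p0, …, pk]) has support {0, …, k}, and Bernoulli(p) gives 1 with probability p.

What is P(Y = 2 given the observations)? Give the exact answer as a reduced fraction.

P(Y = 2 | obs) = 10/27

Enumerate traces; 24 have nonzero weight after conditioning:
  (X=0, Y=1, Z=0) weight 1/54
  (X=0, Y=1, Z=2) weight 1/54
  (X=0, Y=2, Z=1) weight 1/108
  (X=0, Y=2, Z=3) weight 1/27
  (X=0, Y=3, Z=0) weight 1/48
  (X=0, Y=3, Z=2) weight 1/48
  (X=1, Y=1, Z=0) weight 1/54
  (X=1, Y=1, Z=2) weight 1/54
  … 16 more
Group by Y:
  weight(Y=1) = 4/27
  weight(Y=2) = 5/27
  weight(Y=3) = 1/6
Total weight = 4/27 + 5/27 + 1/6 = 1/2
P(Y=1 | obs) = 4/27 / 1/2 = 8/27
P(Y=2 | obs) = 5/27 / 1/2 = 10/27
P(Y=3 | obs) = 1/6 / 1/2 = 1/3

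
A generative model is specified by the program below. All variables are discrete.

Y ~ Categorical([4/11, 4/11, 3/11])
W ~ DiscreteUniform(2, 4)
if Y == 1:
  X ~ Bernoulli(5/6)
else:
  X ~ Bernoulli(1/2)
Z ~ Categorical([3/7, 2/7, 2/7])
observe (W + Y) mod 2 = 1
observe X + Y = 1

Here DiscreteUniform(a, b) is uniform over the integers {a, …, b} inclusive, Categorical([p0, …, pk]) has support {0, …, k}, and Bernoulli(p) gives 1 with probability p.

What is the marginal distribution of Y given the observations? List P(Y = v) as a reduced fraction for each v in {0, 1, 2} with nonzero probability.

P(Y=0) = 3/5, P(Y=1) = 2/5

Enumerate traces; 9 have nonzero weight after conditioning:
  (Y=0, W=3, X=1, Z=0) weight 2/77
  (Y=0, W=3, X=1, Z=1) weight 4/231
  (Y=0, W=3, X=1, Z=2) weight 4/231
  (Y=1, W=2, X=0, Z=0) weight 2/231
  (Y=1, W=2, X=0, Z=1) weight 4/693
  (Y=1, W=2, X=0, Z=2) weight 4/693
  (Y=1, W=4, X=0, Z=0) weight 2/231
  (Y=1, W=4, X=0, Z=1) weight 4/693
  … 1 more
Group by Y:
  weight(Y=0) = 2/33
  weight(Y=1) = 4/99
Total weight = 2/33 + 4/99 = 10/99
P(Y=0 | obs) = 2/33 / 10/99 = 3/5
P(Y=1 | obs) = 4/99 / 10/99 = 2/5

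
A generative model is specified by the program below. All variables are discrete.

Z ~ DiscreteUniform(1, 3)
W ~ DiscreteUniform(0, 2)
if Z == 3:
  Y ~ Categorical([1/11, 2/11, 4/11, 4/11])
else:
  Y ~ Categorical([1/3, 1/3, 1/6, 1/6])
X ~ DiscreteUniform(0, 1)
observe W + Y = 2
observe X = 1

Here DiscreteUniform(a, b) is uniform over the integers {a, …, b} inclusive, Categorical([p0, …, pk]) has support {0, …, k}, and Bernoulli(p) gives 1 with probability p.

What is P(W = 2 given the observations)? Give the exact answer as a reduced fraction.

P(W = 2 | obs) = 25/76

Enumerate traces; 9 have nonzero weight after conditioning:
  (Z=1, W=0, Y=2, X=1) weight 1/108
  (Z=1, W=1, Y=1, X=1) weight 1/54
  (Z=1, W=2, Y=0, X=1) weight 1/54
  (Z=2, W=0, Y=2, X=1) weight 1/108
  (Z=2, W=1, Y=1, X=1) weight 1/54
  (Z=2, W=2, Y=0, X=1) weight 1/54
  (Z=3, W=0, Y=2, X=1) weight 2/99
  (Z=3, W=1, Y=1, X=1) weight 1/99
  … 1 more
Group by W:
  weight(W=0) = 23/594
  weight(W=1) = 14/297
  weight(W=2) = 25/594
Total weight = 23/594 + 14/297 + 25/594 = 38/297
P(W=0 | obs) = 23/594 / 38/297 = 23/76
P(W=1 | obs) = 14/297 / 38/297 = 7/19
P(W=2 | obs) = 25/594 / 38/297 = 25/76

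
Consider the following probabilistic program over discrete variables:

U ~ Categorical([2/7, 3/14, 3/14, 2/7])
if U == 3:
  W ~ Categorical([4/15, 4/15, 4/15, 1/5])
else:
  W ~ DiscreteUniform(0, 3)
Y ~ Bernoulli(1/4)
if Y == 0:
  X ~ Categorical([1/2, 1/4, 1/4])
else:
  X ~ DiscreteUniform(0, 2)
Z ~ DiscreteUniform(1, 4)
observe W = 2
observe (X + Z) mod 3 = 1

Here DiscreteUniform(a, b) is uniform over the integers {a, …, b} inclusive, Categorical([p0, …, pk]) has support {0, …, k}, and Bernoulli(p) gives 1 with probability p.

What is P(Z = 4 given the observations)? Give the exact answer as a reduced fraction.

P(Z = 4 | obs) = 11/35

Enumerate traces; 32 have nonzero weight after conditioning:
  (U=0, W=2, Y=0, X=0, Z=1) weight 3/448
  (U=0, W=2, Y=0, X=0, Z=4) weight 3/448
  (U=0, W=2, Y=0, X=1, Z=3) weight 3/896
  (U=0, W=2, Y=0, X=2, Z=2) weight 3/896
  (U=0, W=2, Y=1, X=0, Z=1) weight 1/672
  (U=0, W=2, Y=1, X=0, Z=4) weight 1/672
  (U=0, W=2, Y=1, X=1, Z=3) weight 1/672
  (U=0, W=2, Y=1, X=2, Z=2) weight 1/672
  … 24 more
Group by Z:
  weight(Z=1) = 1177/40320
  weight(Z=2) = 1391/80640
  weight(Z=3) = 1391/80640
  weight(Z=4) = 1177/40320
Total weight = 1177/40320 + 1391/80640 + 1391/80640 + 1177/40320 = 107/1152
P(Z=1 | obs) = 1177/40320 / 107/1152 = 11/35
P(Z=2 | obs) = 1391/80640 / 107/1152 = 13/70
P(Z=3 | obs) = 1391/80640 / 107/1152 = 13/70
P(Z=4 | obs) = 1177/40320 / 107/1152 = 11/35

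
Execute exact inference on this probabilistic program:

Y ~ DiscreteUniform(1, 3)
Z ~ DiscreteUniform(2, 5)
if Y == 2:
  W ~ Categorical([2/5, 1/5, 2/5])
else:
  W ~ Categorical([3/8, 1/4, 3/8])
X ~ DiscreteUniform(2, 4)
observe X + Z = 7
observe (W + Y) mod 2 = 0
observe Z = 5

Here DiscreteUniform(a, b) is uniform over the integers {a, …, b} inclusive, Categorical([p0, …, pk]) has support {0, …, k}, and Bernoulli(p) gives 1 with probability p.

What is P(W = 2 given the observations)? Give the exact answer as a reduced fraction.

P(W = 2 | obs) = 4/13

Enumerate traces; 4 have nonzero weight after conditioning:
  (Y=1, Z=5, W=1, X=2) weight 1/144
  (Y=2, Z=5, W=0, X=2) weight 1/90
  (Y=2, Z=5, W=2, X=2) weight 1/90
  (Y=3, Z=5, W=1, X=2) weight 1/144
Group by W:
  weight(W=0) = 1/90
  weight(W=1) = 1/72
  weight(W=2) = 1/90
Total weight = 1/90 + 1/72 + 1/90 = 13/360
P(W=0 | obs) = 1/90 / 13/360 = 4/13
P(W=1 | obs) = 1/72 / 13/360 = 5/13
P(W=2 | obs) = 1/90 / 13/360 = 4/13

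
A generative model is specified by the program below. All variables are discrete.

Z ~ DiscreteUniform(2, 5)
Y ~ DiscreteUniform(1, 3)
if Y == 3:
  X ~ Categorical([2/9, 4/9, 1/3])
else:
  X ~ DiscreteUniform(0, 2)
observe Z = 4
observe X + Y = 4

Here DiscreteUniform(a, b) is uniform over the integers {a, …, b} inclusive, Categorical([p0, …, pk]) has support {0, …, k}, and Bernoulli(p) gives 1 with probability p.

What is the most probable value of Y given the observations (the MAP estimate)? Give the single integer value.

Enumerate traces; 2 have nonzero weight after conditioning:
  (Z=4, Y=2, X=2) weight 1/36
  (Z=4, Y=3, X=1) weight 1/27
Group by Y:
  weight(Y=2) = 1/36
  weight(Y=3) = 1/27
Total weight = 1/36 + 1/27 = 7/108
P(Y=2 | obs) = 1/36 / 7/108 = 3/7
P(Y=3 | obs) = 1/27 / 7/108 = 4/7
argmax = 3

argmax_v P(Y = v | obs) = 3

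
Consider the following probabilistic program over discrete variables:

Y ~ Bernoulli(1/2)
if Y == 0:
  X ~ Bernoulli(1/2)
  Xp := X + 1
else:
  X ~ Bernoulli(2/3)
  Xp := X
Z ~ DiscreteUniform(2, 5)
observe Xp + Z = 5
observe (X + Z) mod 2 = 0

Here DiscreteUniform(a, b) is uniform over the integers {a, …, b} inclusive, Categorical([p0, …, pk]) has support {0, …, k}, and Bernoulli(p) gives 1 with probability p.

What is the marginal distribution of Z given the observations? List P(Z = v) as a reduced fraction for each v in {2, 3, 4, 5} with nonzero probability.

P(Z=3) = 1/2, P(Z=4) = 1/2

Enumerate traces; 2 have nonzero weight after conditioning:
  (Y=0, X=0, Z=4) weight 1/16
  (Y=0, X=1, Z=3) weight 1/16
Group by Z:
  weight(Z=3) = 1/16
  weight(Z=4) = 1/16
Total weight = 1/16 + 1/16 = 1/8
P(Z=3 | obs) = 1/16 / 1/8 = 1/2
P(Z=4 | obs) = 1/16 / 1/8 = 1/2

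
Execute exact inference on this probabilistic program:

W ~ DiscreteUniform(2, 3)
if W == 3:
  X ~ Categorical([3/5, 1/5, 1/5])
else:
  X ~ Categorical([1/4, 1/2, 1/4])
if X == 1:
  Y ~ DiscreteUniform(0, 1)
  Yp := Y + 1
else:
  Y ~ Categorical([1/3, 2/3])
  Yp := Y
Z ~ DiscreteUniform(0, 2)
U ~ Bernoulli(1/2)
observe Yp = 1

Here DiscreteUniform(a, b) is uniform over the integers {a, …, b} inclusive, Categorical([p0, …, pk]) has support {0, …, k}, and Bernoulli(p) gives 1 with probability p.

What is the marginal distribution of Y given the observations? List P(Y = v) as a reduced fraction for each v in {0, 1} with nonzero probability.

P(Y=0) = 21/73, P(Y=1) = 52/73

Enumerate traces; 36 have nonzero weight after conditioning:
  (W=2, X=0, Y=1, Z=0, U=0) weight 1/72
  (W=2, X=0, Y=1, Z=0, U=1) weight 1/72
  (W=2, X=0, Y=1, Z=1, U=0) weight 1/72
  (W=2, X=0, Y=1, Z=1, U=1) weight 1/72
  (W=2, X=0, Y=1, Z=2, U=0) weight 1/72
  (W=2, X=0, Y=1, Z=2, U=1) weight 1/72
  (W=2, X=1, Y=0, Z=0, U=0) weight 1/48
  (W=2, X=1, Y=0, Z=0, U=1) weight 1/48
  … 28 more
Group by Y:
  weight(Y=0) = 7/40
  weight(Y=1) = 13/30
Total weight = 7/40 + 13/30 = 73/120
P(Y=0 | obs) = 7/40 / 73/120 = 21/73
P(Y=1 | obs) = 13/30 / 73/120 = 52/73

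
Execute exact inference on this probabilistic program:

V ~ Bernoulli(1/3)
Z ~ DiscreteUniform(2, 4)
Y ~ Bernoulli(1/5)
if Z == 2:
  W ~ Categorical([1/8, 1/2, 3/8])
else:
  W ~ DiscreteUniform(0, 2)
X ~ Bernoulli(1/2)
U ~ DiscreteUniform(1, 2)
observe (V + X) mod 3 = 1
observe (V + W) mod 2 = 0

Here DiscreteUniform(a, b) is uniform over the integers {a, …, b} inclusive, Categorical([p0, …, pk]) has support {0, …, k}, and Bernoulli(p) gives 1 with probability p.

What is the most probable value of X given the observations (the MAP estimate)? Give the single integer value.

Enumerate traces; 36 have nonzero weight after conditioning:
  (V=0, Z=2, Y=0, W=0, X=1, U=1) weight 1/180
  (V=0, Z=2, Y=0, W=0, X=1, U=2) weight 1/180
  (V=0, Z=2, Y=0, W=2, X=1, U=1) weight 1/60
  (V=0, Z=2, Y=0, W=2, X=1, U=2) weight 1/60
  (V=0, Z=2, Y=1, W=0, X=1, U=1) weight 1/720
  (V=0, Z=2, Y=1, W=0, X=1, U=2) weight 1/720
  (V=0, Z=2, Y=1, W=2, X=1, U=1) weight 1/240
  (V=0, Z=2, Y=1, W=2, X=1, U=2) weight 1/240
  (V=1, Z=2, Y=0, W=1, X=0, U=1) weight 1/90
  … 27 more
Group by X:
  weight(X=0) = 7/108
  weight(X=1) = 11/54
Total weight = 7/108 + 11/54 = 29/108
P(X=0 | obs) = 7/108 / 29/108 = 7/29
P(X=1 | obs) = 11/54 / 29/108 = 22/29
argmax = 1

argmax_v P(X = v | obs) = 1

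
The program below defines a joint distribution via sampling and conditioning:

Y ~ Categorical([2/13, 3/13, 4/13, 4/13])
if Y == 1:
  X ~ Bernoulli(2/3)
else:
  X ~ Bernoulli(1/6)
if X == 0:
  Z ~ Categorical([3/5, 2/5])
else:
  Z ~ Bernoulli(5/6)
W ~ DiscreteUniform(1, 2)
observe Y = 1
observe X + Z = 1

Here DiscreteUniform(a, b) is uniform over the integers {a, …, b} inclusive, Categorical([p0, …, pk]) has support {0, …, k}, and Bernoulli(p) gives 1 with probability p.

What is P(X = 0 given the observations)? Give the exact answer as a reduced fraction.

P(X = 0 | obs) = 6/11

Enumerate traces; 4 have nonzero weight after conditioning:
  (Y=1, X=0, Z=1, W=1) weight 1/65
  (Y=1, X=0, Z=1, W=2) weight 1/65
  (Y=1, X=1, Z=0, W=1) weight 1/78
  (Y=1, X=1, Z=0, W=2) weight 1/78
Group by X:
  weight(X=0) = 2/65
  weight(X=1) = 1/39
Total weight = 2/65 + 1/39 = 11/195
P(X=0 | obs) = 2/65 / 11/195 = 6/11
P(X=1 | obs) = 1/39 / 11/195 = 5/11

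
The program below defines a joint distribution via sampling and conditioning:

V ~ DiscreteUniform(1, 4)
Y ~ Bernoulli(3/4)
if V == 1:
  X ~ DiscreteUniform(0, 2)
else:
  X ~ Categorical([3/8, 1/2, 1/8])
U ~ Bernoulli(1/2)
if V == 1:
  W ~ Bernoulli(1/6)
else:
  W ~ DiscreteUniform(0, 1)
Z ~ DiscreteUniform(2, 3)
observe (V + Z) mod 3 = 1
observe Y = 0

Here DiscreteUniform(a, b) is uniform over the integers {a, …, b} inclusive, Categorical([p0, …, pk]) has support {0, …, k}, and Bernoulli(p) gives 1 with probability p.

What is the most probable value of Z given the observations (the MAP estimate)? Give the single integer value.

argmax_v P(Z = v | obs) = 3

Enumerate traces; 36 have nonzero weight after conditioning:
  (V=1, Y=0, X=0, U=0, W=0, Z=3) weight 5/1152
  (V=1, Y=0, X=0, U=0, W=1, Z=3) weight 1/1152
  (V=1, Y=0, X=0, U=1, W=0, Z=3) weight 5/1152
  (V=1, Y=0, X=0, U=1, W=1, Z=3) weight 1/1152
  (V=1, Y=0, X=1, U=0, W=0, Z=3) weight 5/1152
  (V=1, Y=0, X=1, U=0, W=1, Z=3) weight 1/1152
  (V=1, Y=0, X=1, U=1, W=0, Z=3) weight 5/1152
  (V=1, Y=0, X=1, U=1, W=1, Z=3) weight 1/1152
  (V=2, Y=0, X=0, U=0, W=0, Z=2) weight 3/1024
  … 27 more
Group by Z:
  weight(Z=2) = 1/32
  weight(Z=3) = 1/16
Total weight = 1/32 + 1/16 = 3/32
P(Z=2 | obs) = 1/32 / 3/32 = 1/3
P(Z=3 | obs) = 1/16 / 3/32 = 2/3
argmax = 3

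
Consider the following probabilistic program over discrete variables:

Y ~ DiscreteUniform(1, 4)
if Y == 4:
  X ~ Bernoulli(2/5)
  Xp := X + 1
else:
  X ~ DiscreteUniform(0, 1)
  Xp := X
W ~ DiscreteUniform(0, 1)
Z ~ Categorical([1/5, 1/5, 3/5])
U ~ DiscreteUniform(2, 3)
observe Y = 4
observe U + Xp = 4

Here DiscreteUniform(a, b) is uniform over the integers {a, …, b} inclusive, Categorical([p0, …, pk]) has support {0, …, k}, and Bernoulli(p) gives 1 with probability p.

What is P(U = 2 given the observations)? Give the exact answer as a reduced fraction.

P(U = 2 | obs) = 2/5

Enumerate traces; 12 have nonzero weight after conditioning:
  (Y=4, X=0, W=0, Z=0, U=3) weight 3/400
  (Y=4, X=0, W=0, Z=1, U=3) weight 3/400
  (Y=4, X=0, W=0, Z=2, U=3) weight 9/400
  (Y=4, X=0, W=1, Z=0, U=3) weight 3/400
  (Y=4, X=0, W=1, Z=1, U=3) weight 3/400
  (Y=4, X=0, W=1, Z=2, U=3) weight 9/400
  (Y=4, X=1, W=0, Z=0, U=2) weight 1/200
  (Y=4, X=1, W=0, Z=1, U=2) weight 1/200
  … 4 more
Group by U:
  weight(U=2) = 1/20
  weight(U=3) = 3/40
Total weight = 1/20 + 3/40 = 1/8
P(U=2 | obs) = 1/20 / 1/8 = 2/5
P(U=3 | obs) = 3/40 / 1/8 = 3/5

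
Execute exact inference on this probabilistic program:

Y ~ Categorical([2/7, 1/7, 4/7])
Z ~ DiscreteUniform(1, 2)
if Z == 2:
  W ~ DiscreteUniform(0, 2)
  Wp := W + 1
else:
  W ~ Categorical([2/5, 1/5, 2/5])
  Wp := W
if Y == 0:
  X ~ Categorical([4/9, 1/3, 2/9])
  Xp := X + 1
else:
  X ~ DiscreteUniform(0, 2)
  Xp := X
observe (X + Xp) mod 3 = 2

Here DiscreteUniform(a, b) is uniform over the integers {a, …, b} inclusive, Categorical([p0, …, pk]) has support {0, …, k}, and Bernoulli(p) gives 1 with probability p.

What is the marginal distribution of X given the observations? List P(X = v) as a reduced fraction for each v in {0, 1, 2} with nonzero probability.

Enumerate traces; 18 have nonzero weight after conditioning:
  (Y=0, Z=1, W=0, X=2) weight 4/315
  (Y=0, Z=1, W=1, X=2) weight 2/315
  (Y=0, Z=1, W=2, X=2) weight 4/315
  (Y=0, Z=2, W=0, X=2) weight 2/189
  (Y=0, Z=2, W=1, X=2) weight 2/189
  (Y=0, Z=2, W=2, X=2) weight 2/189
  (Y=1, Z=1, W=0, X=1) weight 1/105
  (Y=1, Z=1, W=1, X=1) weight 1/210
  … 10 more
Group by X:
  weight(X=1) = 5/21
  weight(X=2) = 4/63
Total weight = 5/21 + 4/63 = 19/63
P(X=1 | obs) = 5/21 / 19/63 = 15/19
P(X=2 | obs) = 4/63 / 19/63 = 4/19

P(X=1) = 15/19, P(X=2) = 4/19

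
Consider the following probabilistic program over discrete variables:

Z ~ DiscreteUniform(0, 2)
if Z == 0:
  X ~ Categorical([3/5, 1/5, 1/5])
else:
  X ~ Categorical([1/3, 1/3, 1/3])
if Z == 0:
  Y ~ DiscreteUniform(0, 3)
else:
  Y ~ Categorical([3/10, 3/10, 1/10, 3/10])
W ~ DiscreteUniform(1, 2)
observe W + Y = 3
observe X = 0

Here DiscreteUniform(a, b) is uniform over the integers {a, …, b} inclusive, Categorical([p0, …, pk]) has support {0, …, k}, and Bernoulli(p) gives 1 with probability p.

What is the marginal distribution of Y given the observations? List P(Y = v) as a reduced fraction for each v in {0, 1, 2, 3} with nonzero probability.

P(Y=1) = 21/34, P(Y=2) = 13/34

Enumerate traces; 6 have nonzero weight after conditioning:
  (Z=0, X=0, Y=1, W=2) weight 1/40
  (Z=0, X=0, Y=2, W=1) weight 1/40
  (Z=1, X=0, Y=1, W=2) weight 1/60
  (Z=1, X=0, Y=2, W=1) weight 1/180
  (Z=2, X=0, Y=1, W=2) weight 1/60
  (Z=2, X=0, Y=2, W=1) weight 1/180
Group by Y:
  weight(Y=1) = 7/120
  weight(Y=2) = 13/360
Total weight = 7/120 + 13/360 = 17/180
P(Y=1 | obs) = 7/120 / 17/180 = 21/34
P(Y=2 | obs) = 13/360 / 17/180 = 13/34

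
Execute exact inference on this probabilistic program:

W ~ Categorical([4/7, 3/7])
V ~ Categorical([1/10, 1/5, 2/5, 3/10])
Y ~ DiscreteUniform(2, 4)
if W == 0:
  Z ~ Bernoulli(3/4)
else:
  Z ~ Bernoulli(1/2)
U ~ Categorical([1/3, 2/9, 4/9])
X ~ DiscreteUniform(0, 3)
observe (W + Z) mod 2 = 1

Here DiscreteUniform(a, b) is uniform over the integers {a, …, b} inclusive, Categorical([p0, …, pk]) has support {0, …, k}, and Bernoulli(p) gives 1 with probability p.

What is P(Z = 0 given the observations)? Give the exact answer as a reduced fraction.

P(Z = 0 | obs) = 1/3

Enumerate traces; 288 have nonzero weight after conditioning:
  (W=0, V=0, Y=2, Z=1, U=0, X=0) weight 1/840
  (W=0, V=0, Y=2, Z=1, U=0, X=1) weight 1/840
  (W=0, V=0, Y=2, Z=1, U=0, X=2) weight 1/840
  (W=0, V=0, Y=2, Z=1, U=0, X=3) weight 1/840
  (W=0, V=0, Y=2, Z=1, U=1, X=0) weight 1/1260
  (W=0, V=0, Y=2, Z=1, U=1, X=1) weight 1/1260
  (W=0, V=0, Y=2, Z=1, U=1, X=2) weight 1/1260
  (W=0, V=0, Y=2, Z=1, U=1, X=3) weight 1/1260
  (W=1, V=0, Y=2, Z=0, U=0, X=0) weight 1/1680
  … 279 more
Group by Z:
  weight(Z=0) = 3/14
  weight(Z=1) = 3/7
Total weight = 3/14 + 3/7 = 9/14
P(Z=0 | obs) = 3/14 / 9/14 = 1/3
P(Z=1 | obs) = 3/7 / 9/14 = 2/3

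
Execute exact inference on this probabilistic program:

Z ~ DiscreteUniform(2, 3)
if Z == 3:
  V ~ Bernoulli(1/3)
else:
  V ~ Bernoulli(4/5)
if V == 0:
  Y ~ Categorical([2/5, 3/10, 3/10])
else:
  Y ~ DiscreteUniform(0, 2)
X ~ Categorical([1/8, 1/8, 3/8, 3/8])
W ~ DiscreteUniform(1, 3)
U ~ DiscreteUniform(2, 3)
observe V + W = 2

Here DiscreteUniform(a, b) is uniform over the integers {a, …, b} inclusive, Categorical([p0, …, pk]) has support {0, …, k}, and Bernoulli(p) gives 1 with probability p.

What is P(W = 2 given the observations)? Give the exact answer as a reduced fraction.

Enumerate traces; 96 have nonzero weight after conditioning:
  (Z=2, V=0, Y=0, X=0, W=2, U=2) weight 1/1200
  (Z=2, V=0, Y=0, X=0, W=2, U=3) weight 1/1200
  (Z=2, V=0, Y=0, X=1, W=2, U=2) weight 1/1200
  (Z=2, V=0, Y=0, X=1, W=2, U=3) weight 1/1200
  (Z=2, V=0, Y=0, X=2, W=2, U=2) weight 1/400
  (Z=2, V=0, Y=0, X=2, W=2, U=3) weight 1/400
  (Z=2, V=0, Y=0, X=3, W=2, U=2) weight 1/400
  (Z=2, V=0, Y=0, X=3, W=2, U=3) weight 1/400
  (Z=2, V=1, Y=0, X=0, W=1, U=2) weight 1/360
  … 87 more
Group by W:
  weight(W=1) = 17/90
  weight(W=2) = 13/90
Total weight = 17/90 + 13/90 = 1/3
P(W=1 | obs) = 17/90 / 1/3 = 17/30
P(W=2 | obs) = 13/90 / 1/3 = 13/30

P(W = 2 | obs) = 13/30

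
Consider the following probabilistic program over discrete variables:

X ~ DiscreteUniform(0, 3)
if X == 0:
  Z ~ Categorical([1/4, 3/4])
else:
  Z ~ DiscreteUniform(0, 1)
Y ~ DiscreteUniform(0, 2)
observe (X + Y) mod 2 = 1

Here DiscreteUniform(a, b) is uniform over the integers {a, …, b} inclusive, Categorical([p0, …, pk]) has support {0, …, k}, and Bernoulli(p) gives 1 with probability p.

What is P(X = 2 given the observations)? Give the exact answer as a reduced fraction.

Enumerate traces; 12 have nonzero weight after conditioning:
  (X=0, Z=0, Y=1) weight 1/48
  (X=0, Z=1, Y=1) weight 1/16
  (X=1, Z=0, Y=0) weight 1/24
  (X=1, Z=0, Y=2) weight 1/24
  (X=1, Z=1, Y=0) weight 1/24
  (X=1, Z=1, Y=2) weight 1/24
  (X=2, Z=0, Y=1) weight 1/24
  (X=2, Z=1, Y=1) weight 1/24
  (X=3, Z=0, Y=0) weight 1/24
  … 3 more
Group by X:
  weight(X=0) = 1/12
  weight(X=1) = 1/6
  weight(X=2) = 1/12
  weight(X=3) = 1/6
Total weight = 1/12 + 1/6 + 1/12 + 1/6 = 1/2
P(X=0 | obs) = 1/12 / 1/2 = 1/6
P(X=1 | obs) = 1/6 / 1/2 = 1/3
P(X=2 | obs) = 1/12 / 1/2 = 1/6
P(X=3 | obs) = 1/6 / 1/2 = 1/3

P(X = 2 | obs) = 1/6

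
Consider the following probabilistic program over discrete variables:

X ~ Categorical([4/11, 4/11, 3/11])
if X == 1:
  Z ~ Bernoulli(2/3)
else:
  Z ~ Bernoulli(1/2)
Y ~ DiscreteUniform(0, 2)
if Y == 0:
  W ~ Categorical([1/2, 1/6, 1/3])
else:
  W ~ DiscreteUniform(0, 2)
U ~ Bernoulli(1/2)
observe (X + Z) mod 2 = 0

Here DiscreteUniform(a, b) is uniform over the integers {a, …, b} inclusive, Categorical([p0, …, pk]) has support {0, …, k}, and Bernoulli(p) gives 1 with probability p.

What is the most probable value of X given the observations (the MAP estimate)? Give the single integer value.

Enumerate traces; 54 have nonzero weight after conditioning:
  (X=0, Z=0, Y=0, W=0, U=0) weight 1/66
  (X=0, Z=0, Y=0, W=0, U=1) weight 1/66
  (X=0, Z=0, Y=0, W=1, U=0) weight 1/198
  (X=0, Z=0, Y=0, W=1, U=1) weight 1/198
  (X=0, Z=0, Y=0, W=2, U=0) weight 1/99
  (X=0, Z=0, Y=0, W=2, U=1) weight 1/99
  (X=0, Z=0, Y=1, W=0, U=0) weight 1/99
  (X=0, Z=0, Y=1, W=0, U=1) weight 1/99
  (X=1, Z=1, Y=0, W=0, U=0) weight 2/99
  (X=2, Z=0, Y=0, W=0, U=0) weight 1/88
  … 44 more
Group by X:
  weight(X=0) = 2/11
  weight(X=1) = 8/33
  weight(X=2) = 3/22
Total weight = 2/11 + 8/33 + 3/22 = 37/66
P(X=0 | obs) = 2/11 / 37/66 = 12/37
P(X=1 | obs) = 8/33 / 37/66 = 16/37
P(X=2 | obs) = 3/22 / 37/66 = 9/37
argmax = 1

argmax_v P(X = v | obs) = 1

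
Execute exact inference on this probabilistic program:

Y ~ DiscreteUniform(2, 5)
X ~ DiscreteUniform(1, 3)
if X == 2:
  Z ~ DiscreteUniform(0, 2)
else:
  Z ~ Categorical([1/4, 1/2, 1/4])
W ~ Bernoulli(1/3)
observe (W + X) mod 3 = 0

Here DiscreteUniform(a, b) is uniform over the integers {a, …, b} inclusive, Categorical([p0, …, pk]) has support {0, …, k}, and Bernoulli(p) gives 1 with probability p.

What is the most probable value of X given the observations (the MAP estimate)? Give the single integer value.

Enumerate traces; 24 have nonzero weight after conditioning:
  (Y=2, X=2, Z=0, W=1) weight 1/108
  (Y=2, X=2, Z=1, W=1) weight 1/108
  (Y=2, X=2, Z=2, W=1) weight 1/108
  (Y=2, X=3, Z=0, W=0) weight 1/72
  (Y=2, X=3, Z=1, W=0) weight 1/36
  (Y=2, X=3, Z=2, W=0) weight 1/72
  (Y=3, X=2, Z=0, W=1) weight 1/108
  (Y=3, X=2, Z=1, W=1) weight 1/108
  … 16 more
Group by X:
  weight(X=2) = 1/9
  weight(X=3) = 2/9
Total weight = 1/9 + 2/9 = 1/3
P(X=2 | obs) = 1/9 / 1/3 = 1/3
P(X=3 | obs) = 2/9 / 1/3 = 2/3
argmax = 3

argmax_v P(X = v | obs) = 3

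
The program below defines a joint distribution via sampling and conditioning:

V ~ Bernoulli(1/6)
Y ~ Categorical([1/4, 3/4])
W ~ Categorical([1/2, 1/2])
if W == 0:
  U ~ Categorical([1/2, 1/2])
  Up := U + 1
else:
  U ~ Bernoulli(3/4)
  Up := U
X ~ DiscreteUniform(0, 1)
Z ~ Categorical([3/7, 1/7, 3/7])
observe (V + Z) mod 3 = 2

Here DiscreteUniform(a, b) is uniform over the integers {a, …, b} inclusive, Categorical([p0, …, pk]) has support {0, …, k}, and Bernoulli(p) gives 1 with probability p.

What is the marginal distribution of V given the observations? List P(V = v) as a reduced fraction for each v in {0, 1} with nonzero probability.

P(V=0) = 15/16, P(V=1) = 1/16

Enumerate traces; 32 have nonzero weight after conditioning:
  (V=0, Y=0, W=0, U=0, X=0, Z=2) weight 5/448
  (V=0, Y=0, W=0, U=0, X=1, Z=2) weight 5/448
  (V=0, Y=0, W=0, U=1, X=0, Z=2) weight 5/448
  (V=0, Y=0, W=0, U=1, X=1, Z=2) weight 5/448
  (V=0, Y=0, W=1, U=0, X=0, Z=2) weight 5/896
  (V=0, Y=0, W=1, U=0, X=1, Z=2) weight 5/896
  (V=0, Y=0, W=1, U=1, X=0, Z=2) weight 15/896
  (V=0, Y=0, W=1, U=1, X=1, Z=2) weight 15/896
  (V=1, Y=0, W=0, U=0, X=0, Z=1) weight 1/1344
  … 23 more
Group by V:
  weight(V=0) = 5/14
  weight(V=1) = 1/42
Total weight = 5/14 + 1/42 = 8/21
P(V=0 | obs) = 5/14 / 8/21 = 15/16
P(V=1 | obs) = 1/42 / 8/21 = 1/16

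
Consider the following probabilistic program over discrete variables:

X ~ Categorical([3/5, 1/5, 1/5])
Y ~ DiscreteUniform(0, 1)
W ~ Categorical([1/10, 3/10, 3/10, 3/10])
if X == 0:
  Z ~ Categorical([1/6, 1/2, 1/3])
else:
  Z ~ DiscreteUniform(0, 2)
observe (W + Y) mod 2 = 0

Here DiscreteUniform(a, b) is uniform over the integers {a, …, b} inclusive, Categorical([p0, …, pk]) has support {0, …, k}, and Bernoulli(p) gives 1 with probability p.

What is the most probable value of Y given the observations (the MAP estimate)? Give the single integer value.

argmax_v P(Y = v | obs) = 1

Enumerate traces; 36 have nonzero weight after conditioning:
  (X=0, Y=0, W=0, Z=0) weight 1/200
  (X=0, Y=0, W=0, Z=1) weight 3/200
  (X=0, Y=0, W=0, Z=2) weight 1/100
  (X=0, Y=0, W=2, Z=0) weight 3/200
  (X=0, Y=0, W=2, Z=1) weight 9/200
  (X=0, Y=0, W=2, Z=2) weight 3/100
  (X=0, Y=1, W=1, Z=0) weight 3/200
  (X=0, Y=1, W=1, Z=1) weight 9/200
  … 28 more
Group by Y:
  weight(Y=0) = 1/5
  weight(Y=1) = 3/10
Total weight = 1/5 + 3/10 = 1/2
P(Y=0 | obs) = 1/5 / 1/2 = 2/5
P(Y=1 | obs) = 3/10 / 1/2 = 3/5
argmax = 1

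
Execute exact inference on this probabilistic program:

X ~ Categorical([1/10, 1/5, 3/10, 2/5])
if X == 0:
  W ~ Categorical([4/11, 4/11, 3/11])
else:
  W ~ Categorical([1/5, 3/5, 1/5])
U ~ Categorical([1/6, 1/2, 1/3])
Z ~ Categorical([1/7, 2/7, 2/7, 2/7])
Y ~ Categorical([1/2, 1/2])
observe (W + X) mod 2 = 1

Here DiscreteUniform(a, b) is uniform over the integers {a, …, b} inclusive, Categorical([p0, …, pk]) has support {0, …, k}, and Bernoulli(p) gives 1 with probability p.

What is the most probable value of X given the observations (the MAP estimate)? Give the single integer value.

argmax_v P(X = v | obs) = 2

Enumerate traces; 144 have nonzero weight after conditioning:
  (X=0, W=1, U=0, Z=0, Y=0) weight 1/2310
  (X=0, W=1, U=0, Z=0, Y=1) weight 1/2310
  (X=0, W=1, U=0, Z=1, Y=0) weight 1/1155
  (X=0, W=1, U=0, Z=1, Y=1) weight 1/1155
  (X=0, W=1, U=0, Z=2, Y=0) weight 1/1155
  (X=0, W=1, U=0, Z=2, Y=1) weight 1/1155
  (X=0, W=1, U=0, Z=3, Y=0) weight 1/1155
  (X=0, W=1, U=0, Z=3, Y=1) weight 1/1155
  (X=1, W=0, U=0, Z=0, Y=0) weight 1/2100
  (X=2, W=1, U=0, Z=0, Y=0) weight 3/1400
  … 134 more
Group by X:
  weight(X=0) = 2/55
  weight(X=1) = 2/25
  weight(X=2) = 9/50
  weight(X=3) = 4/25
Total weight = 2/55 + 2/25 + 9/50 + 4/25 = 251/550
P(X=0 | obs) = 2/55 / 251/550 = 20/251
P(X=1 | obs) = 2/25 / 251/550 = 44/251
P(X=2 | obs) = 9/50 / 251/550 = 99/251
P(X=3 | obs) = 4/25 / 251/550 = 88/251
argmax = 2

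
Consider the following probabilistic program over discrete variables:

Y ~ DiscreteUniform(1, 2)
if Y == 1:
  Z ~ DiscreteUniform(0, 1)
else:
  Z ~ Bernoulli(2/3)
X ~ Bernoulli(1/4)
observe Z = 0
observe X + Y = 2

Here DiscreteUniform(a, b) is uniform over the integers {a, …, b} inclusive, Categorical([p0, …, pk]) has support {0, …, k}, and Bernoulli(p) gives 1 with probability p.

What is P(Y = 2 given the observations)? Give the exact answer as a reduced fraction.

Enumerate traces; 2 have nonzero weight after conditioning:
  (Y=1, Z=0, X=1) weight 1/16
  (Y=2, Z=0, X=0) weight 1/8
Group by Y:
  weight(Y=1) = 1/16
  weight(Y=2) = 1/8
Total weight = 1/16 + 1/8 = 3/16
P(Y=1 | obs) = 1/16 / 3/16 = 1/3
P(Y=2 | obs) = 1/8 / 3/16 = 2/3

P(Y = 2 | obs) = 2/3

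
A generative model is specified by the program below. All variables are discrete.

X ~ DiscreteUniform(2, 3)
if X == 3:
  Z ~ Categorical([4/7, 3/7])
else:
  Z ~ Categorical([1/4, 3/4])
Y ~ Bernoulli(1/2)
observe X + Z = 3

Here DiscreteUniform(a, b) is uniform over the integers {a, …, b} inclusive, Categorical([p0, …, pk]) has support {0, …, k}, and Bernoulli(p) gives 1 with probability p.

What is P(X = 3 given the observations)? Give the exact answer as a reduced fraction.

P(X = 3 | obs) = 16/37

Enumerate traces; 4 have nonzero weight after conditioning:
  (X=2, Z=1, Y=0) weight 3/16
  (X=2, Z=1, Y=1) weight 3/16
  (X=3, Z=0, Y=0) weight 1/7
  (X=3, Z=0, Y=1) weight 1/7
Group by X:
  weight(X=2) = 3/8
  weight(X=3) = 2/7
Total weight = 3/8 + 2/7 = 37/56
P(X=2 | obs) = 3/8 / 37/56 = 21/37
P(X=3 | obs) = 2/7 / 37/56 = 16/37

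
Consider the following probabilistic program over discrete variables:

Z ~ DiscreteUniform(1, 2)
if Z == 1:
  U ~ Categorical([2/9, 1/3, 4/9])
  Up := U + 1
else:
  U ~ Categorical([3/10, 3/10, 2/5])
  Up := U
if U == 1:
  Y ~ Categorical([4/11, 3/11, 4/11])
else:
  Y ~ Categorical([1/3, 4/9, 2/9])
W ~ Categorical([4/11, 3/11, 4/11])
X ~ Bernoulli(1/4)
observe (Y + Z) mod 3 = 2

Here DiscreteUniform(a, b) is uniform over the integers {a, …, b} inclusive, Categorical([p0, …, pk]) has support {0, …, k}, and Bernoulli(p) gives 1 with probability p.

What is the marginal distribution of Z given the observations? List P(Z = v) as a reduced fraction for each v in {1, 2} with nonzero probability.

P(Z=1) = 1150/2167, P(Z=2) = 1017/2167

Enumerate traces; 36 have nonzero weight after conditioning:
  (Z=1, U=0, Y=1, W=0, X=0) weight 4/297
  (Z=1, U=0, Y=1, W=0, X=1) weight 4/891
  (Z=1, U=0, Y=1, W=1, X=0) weight 1/99
  (Z=1, U=0, Y=1, W=1, X=1) weight 1/297
  (Z=1, U=0, Y=1, W=2, X=0) weight 4/297
  (Z=1, U=0, Y=1, W=2, X=1) weight 4/891
  (Z=1, U=1, Y=1, W=0, X=0) weight 3/242
  (Z=1, U=1, Y=1, W=0, X=1) weight 1/242
  (Z=2, U=0, Y=0, W=0, X=0) weight 3/220
  … 27 more
Group by Z:
  weight(Z=1) = 115/594
  weight(Z=2) = 113/660
Total weight = 115/594 + 113/660 = 197/540
P(Z=1 | obs) = 115/594 / 197/540 = 1150/2167
P(Z=2 | obs) = 113/660 / 197/540 = 1017/2167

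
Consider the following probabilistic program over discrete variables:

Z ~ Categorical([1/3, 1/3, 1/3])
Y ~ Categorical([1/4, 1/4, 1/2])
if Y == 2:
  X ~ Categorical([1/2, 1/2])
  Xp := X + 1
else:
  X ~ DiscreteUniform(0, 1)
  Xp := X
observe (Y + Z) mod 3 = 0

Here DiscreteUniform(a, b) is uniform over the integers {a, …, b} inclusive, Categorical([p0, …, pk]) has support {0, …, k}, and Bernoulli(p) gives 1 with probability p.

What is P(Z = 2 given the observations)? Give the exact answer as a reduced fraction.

P(Z = 2 | obs) = 1/4

Enumerate traces; 6 have nonzero weight after conditioning:
  (Z=0, Y=0, X=0) weight 1/24
  (Z=0, Y=0, X=1) weight 1/24
  (Z=1, Y=2, X=0) weight 1/12
  (Z=1, Y=2, X=1) weight 1/12
  (Z=2, Y=1, X=0) weight 1/24
  (Z=2, Y=1, X=1) weight 1/24
Group by Z:
  weight(Z=0) = 1/12
  weight(Z=1) = 1/6
  weight(Z=2) = 1/12
Total weight = 1/12 + 1/6 + 1/12 = 1/3
P(Z=0 | obs) = 1/12 / 1/3 = 1/4
P(Z=1 | obs) = 1/6 / 1/3 = 1/2
P(Z=2 | obs) = 1/12 / 1/3 = 1/4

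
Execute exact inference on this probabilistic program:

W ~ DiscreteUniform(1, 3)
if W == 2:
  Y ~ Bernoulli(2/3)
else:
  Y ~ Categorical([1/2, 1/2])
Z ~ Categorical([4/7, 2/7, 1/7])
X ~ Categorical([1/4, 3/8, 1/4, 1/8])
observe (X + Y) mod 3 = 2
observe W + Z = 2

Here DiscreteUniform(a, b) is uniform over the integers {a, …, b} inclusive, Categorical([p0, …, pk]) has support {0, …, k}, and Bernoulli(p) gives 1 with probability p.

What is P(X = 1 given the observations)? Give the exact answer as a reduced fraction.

Enumerate traces; 4 have nonzero weight after conditioning:
  (W=1, Y=0, Z=1, X=2) weight 1/84
  (W=1, Y=1, Z=1, X=1) weight 1/56
  (W=2, Y=0, Z=0, X=2) weight 1/63
  (W=2, Y=1, Z=0, X=1) weight 1/21
Group by X:
  weight(X=1) = 11/168
  weight(X=2) = 1/36
Total weight = 11/168 + 1/36 = 47/504
P(X=1 | obs) = 11/168 / 47/504 = 33/47
P(X=2 | obs) = 1/36 / 47/504 = 14/47

P(X = 1 | obs) = 33/47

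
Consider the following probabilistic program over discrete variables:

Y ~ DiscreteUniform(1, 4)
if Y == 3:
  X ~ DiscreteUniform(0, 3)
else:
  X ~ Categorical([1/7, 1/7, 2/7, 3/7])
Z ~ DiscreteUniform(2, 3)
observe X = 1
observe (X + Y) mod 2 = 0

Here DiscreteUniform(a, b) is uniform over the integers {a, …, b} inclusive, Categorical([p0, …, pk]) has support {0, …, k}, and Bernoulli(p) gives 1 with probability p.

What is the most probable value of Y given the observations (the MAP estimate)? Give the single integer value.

Enumerate traces; 4 have nonzero weight after conditioning:
  (Y=1, X=1, Z=2) weight 1/56
  (Y=1, X=1, Z=3) weight 1/56
  (Y=3, X=1, Z=2) weight 1/32
  (Y=3, X=1, Z=3) weight 1/32
Group by Y:
  weight(Y=1) = 1/28
  weight(Y=3) = 1/16
Total weight = 1/28 + 1/16 = 11/112
P(Y=1 | obs) = 1/28 / 11/112 = 4/11
P(Y=3 | obs) = 1/16 / 11/112 = 7/11
argmax = 3

argmax_v P(Y = v | obs) = 3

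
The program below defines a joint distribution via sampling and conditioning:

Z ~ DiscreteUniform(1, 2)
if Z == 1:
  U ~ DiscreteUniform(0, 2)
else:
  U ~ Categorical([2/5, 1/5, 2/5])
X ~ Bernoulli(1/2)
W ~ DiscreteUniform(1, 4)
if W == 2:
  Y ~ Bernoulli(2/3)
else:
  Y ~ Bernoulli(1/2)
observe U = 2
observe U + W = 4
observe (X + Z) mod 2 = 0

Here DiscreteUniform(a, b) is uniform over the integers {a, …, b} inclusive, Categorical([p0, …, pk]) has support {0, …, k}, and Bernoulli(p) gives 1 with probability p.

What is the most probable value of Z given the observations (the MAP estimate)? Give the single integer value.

argmax_v P(Z = v | obs) = 2

Enumerate traces; 4 have nonzero weight after conditioning:
  (Z=1, U=2, X=1, W=2, Y=0) weight 1/144
  (Z=1, U=2, X=1, W=2, Y=1) weight 1/72
  (Z=2, U=2, X=0, W=2, Y=0) weight 1/120
  (Z=2, U=2, X=0, W=2, Y=1) weight 1/60
Group by Z:
  weight(Z=1) = 1/48
  weight(Z=2) = 1/40
Total weight = 1/48 + 1/40 = 11/240
P(Z=1 | obs) = 1/48 / 11/240 = 5/11
P(Z=2 | obs) = 1/40 / 11/240 = 6/11
argmax = 2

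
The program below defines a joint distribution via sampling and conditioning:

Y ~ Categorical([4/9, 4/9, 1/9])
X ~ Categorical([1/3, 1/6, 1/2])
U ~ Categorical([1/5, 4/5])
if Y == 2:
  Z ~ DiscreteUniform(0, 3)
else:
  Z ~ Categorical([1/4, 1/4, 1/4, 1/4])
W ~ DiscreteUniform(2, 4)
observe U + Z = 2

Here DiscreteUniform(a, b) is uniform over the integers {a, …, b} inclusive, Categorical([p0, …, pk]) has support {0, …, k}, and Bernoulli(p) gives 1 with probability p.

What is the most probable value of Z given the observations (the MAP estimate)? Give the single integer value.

Enumerate traces; 54 have nonzero weight after conditioning:
  (Y=0, X=0, U=0, Z=2, W=2) weight 1/405
  (Y=0, X=0, U=0, Z=2, W=3) weight 1/405
  (Y=0, X=0, U=0, Z=2, W=4) weight 1/405
  (Y=0, X=0, U=1, Z=1, W=2) weight 4/405
  (Y=0, X=0, U=1, Z=1, W=3) weight 4/405
  (Y=0, X=0, U=1, Z=1, W=4) weight 4/405
  (Y=0, X=1, U=0, Z=2, W=2) weight 1/810
  (Y=0, X=1, U=0, Z=2, W=3) weight 1/810
  … 46 more
Group by Z:
  weight(Z=1) = 1/5
  weight(Z=2) = 1/20
Total weight = 1/5 + 1/20 = 1/4
P(Z=1 | obs) = 1/5 / 1/4 = 4/5
P(Z=2 | obs) = 1/20 / 1/4 = 1/5
argmax = 1

argmax_v P(Z = v | obs) = 1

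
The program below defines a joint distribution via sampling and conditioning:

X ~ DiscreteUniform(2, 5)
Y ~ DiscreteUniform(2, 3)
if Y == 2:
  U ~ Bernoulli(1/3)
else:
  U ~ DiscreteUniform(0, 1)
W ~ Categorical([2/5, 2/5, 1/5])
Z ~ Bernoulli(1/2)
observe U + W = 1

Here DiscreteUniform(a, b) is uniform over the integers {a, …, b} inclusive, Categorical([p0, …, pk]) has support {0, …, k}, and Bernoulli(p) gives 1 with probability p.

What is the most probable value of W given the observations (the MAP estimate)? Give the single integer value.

Enumerate traces; 32 have nonzero weight after conditioning:
  (X=2, Y=2, U=0, W=1, Z=0) weight 1/60
  (X=2, Y=2, U=0, W=1, Z=1) weight 1/60
  (X=2, Y=2, U=1, W=0, Z=0) weight 1/120
  (X=2, Y=2, U=1, W=0, Z=1) weight 1/120
  (X=2, Y=3, U=0, W=1, Z=0) weight 1/80
  (X=2, Y=3, U=0, W=1, Z=1) weight 1/80
  (X=2, Y=3, U=1, W=0, Z=0) weight 1/80
  (X=2, Y=3, U=1, W=0, Z=1) weight 1/80
  … 24 more
Group by W:
  weight(W=0) = 1/6
  weight(W=1) = 7/30
Total weight = 1/6 + 7/30 = 2/5
P(W=0 | obs) = 1/6 / 2/5 = 5/12
P(W=1 | obs) = 7/30 / 2/5 = 7/12
argmax = 1

argmax_v P(W = v | obs) = 1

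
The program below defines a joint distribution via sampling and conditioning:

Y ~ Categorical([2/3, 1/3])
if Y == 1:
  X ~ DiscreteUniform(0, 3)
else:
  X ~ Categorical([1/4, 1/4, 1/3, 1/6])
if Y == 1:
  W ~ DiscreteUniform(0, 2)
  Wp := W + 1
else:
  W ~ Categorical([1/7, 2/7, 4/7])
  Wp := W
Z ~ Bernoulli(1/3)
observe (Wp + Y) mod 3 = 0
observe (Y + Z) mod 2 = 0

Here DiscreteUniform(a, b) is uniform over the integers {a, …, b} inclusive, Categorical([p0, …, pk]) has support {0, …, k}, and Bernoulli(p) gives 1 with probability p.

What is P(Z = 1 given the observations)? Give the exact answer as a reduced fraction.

P(Z = 1 | obs) = 7/19

Enumerate traces; 8 have nonzero weight after conditioning:
  (Y=0, X=0, W=0, Z=0) weight 1/63
  (Y=0, X=1, W=0, Z=0) weight 1/63
  (Y=0, X=2, W=0, Z=0) weight 4/189
  (Y=0, X=3, W=0, Z=0) weight 2/189
  (Y=1, X=0, W=1, Z=1) weight 1/108
  (Y=1, X=1, W=1, Z=1) weight 1/108
  (Y=1, X=2, W=1, Z=1) weight 1/108
  (Y=1, X=3, W=1, Z=1) weight 1/108
Group by Z:
  weight(Z=0) = 4/63
  weight(Z=1) = 1/27
Total weight = 4/63 + 1/27 = 19/189
P(Z=0 | obs) = 4/63 / 19/189 = 12/19
P(Z=1 | obs) = 1/27 / 19/189 = 7/19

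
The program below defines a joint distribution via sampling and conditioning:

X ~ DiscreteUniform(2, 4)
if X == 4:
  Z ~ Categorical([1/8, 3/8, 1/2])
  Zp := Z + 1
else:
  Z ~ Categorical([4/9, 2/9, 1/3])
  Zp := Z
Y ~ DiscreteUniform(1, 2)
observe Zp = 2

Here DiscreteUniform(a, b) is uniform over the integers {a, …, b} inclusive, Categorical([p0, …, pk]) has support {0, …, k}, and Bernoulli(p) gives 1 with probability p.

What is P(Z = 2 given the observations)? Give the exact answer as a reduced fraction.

P(Z = 2 | obs) = 16/25

Enumerate traces; 6 have nonzero weight after conditioning:
  (X=2, Z=2, Y=1) weight 1/18
  (X=2, Z=2, Y=2) weight 1/18
  (X=3, Z=2, Y=1) weight 1/18
  (X=3, Z=2, Y=2) weight 1/18
  (X=4, Z=1, Y=1) weight 1/16
  (X=4, Z=1, Y=2) weight 1/16
Group by Z:
  weight(Z=1) = 1/8
  weight(Z=2) = 2/9
Total weight = 1/8 + 2/9 = 25/72
P(Z=1 | obs) = 1/8 / 25/72 = 9/25
P(Z=2 | obs) = 2/9 / 25/72 = 16/25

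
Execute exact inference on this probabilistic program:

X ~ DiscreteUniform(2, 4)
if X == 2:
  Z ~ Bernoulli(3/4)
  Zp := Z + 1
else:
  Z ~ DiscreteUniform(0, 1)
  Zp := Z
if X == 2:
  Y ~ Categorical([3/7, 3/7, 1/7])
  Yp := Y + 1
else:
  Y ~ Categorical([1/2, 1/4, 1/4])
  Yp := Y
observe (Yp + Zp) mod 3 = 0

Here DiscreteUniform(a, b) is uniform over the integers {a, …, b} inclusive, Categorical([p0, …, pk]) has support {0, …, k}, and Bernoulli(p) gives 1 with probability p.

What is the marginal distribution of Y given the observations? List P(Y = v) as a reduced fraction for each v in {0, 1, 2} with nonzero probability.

Enumerate traces; 6 have nonzero weight after conditioning:
  (X=2, Z=0, Y=1) weight 1/28
  (X=2, Z=1, Y=0) weight 3/28
  (X=3, Z=0, Y=0) weight 1/12
  (X=3, Z=1, Y=2) weight 1/24
  (X=4, Z=0, Y=0) weight 1/12
  (X=4, Z=1, Y=2) weight 1/24
Group by Y:
  weight(Y=0) = 23/84
  weight(Y=1) = 1/28
  weight(Y=2) = 1/12
Total weight = 23/84 + 1/28 + 1/12 = 11/28
P(Y=0 | obs) = 23/84 / 11/28 = 23/33
P(Y=1 | obs) = 1/28 / 11/28 = 1/11
P(Y=2 | obs) = 1/12 / 11/28 = 7/33

P(Y=0) = 23/33, P(Y=1) = 1/11, P(Y=2) = 7/33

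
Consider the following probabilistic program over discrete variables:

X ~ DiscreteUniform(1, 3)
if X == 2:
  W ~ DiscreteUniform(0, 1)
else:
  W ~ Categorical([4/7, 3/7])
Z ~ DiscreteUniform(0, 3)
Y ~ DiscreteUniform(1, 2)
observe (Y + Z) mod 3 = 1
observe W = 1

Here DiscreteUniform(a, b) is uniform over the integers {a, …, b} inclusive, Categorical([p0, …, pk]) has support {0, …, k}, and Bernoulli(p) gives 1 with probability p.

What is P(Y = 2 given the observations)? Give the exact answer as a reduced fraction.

P(Y = 2 | obs) = 1/3

Enumerate traces; 9 have nonzero weight after conditioning:
  (X=1, W=1, Z=0, Y=1) weight 1/56
  (X=1, W=1, Z=2, Y=2) weight 1/56
  (X=1, W=1, Z=3, Y=1) weight 1/56
  (X=2, W=1, Z=0, Y=1) weight 1/48
  (X=2, W=1, Z=2, Y=2) weight 1/48
  (X=2, W=1, Z=3, Y=1) weight 1/48
  (X=3, W=1, Z=0, Y=1) weight 1/56
  (X=3, W=1, Z=2, Y=2) weight 1/56
  … 1 more
Group by Y:
  weight(Y=1) = 19/168
  weight(Y=2) = 19/336
Total weight = 19/168 + 19/336 = 19/112
P(Y=1 | obs) = 19/168 / 19/112 = 2/3
P(Y=2 | obs) = 19/336 / 19/112 = 1/3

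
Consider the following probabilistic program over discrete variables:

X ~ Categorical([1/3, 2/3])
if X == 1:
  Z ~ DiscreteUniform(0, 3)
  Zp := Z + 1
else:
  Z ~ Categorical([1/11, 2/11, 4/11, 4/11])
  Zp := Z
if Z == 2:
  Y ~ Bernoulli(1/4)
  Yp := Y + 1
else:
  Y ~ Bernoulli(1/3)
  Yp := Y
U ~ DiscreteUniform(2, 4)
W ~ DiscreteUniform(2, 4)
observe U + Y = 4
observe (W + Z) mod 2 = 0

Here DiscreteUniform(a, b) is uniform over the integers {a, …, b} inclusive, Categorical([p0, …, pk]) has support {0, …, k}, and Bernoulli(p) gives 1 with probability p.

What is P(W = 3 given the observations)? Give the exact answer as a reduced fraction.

Enumerate traces; 24 have nonzero weight after conditioning:
  (X=0, Z=0, Y=0, U=4, W=2) weight 2/891
  (X=0, Z=0, Y=0, U=4, W=4) weight 2/891
  (X=0, Z=0, Y=1, U=3, W=2) weight 1/891
  (X=0, Z=0, Y=1, U=3, W=4) weight 1/891
  (X=0, Z=1, Y=0, U=4, W=3) weight 4/891
  (X=0, Z=1, Y=1, U=3, W=3) weight 2/891
  (X=0, Z=2, Y=0, U=4, W=2) weight 1/99
  (X=0, Z=2, Y=0, U=4, W=4) weight 1/99
  … 16 more
Group by W:
  weight(W=2) = 16/297
  weight(W=3) = 17/297
  weight(W=4) = 16/297
Total weight = 16/297 + 17/297 + 16/297 = 49/297
P(W=2 | obs) = 16/297 / 49/297 = 16/49
P(W=3 | obs) = 17/297 / 49/297 = 17/49
P(W=4 | obs) = 16/297 / 49/297 = 16/49

P(W = 3 | obs) = 17/49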